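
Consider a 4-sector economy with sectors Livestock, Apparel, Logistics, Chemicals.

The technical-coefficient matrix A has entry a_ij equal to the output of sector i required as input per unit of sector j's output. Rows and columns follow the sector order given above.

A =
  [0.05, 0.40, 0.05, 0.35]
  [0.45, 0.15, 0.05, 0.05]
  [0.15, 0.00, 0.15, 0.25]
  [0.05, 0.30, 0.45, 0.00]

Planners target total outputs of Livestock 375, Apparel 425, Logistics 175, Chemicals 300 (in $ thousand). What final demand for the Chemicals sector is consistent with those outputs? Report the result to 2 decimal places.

I − A =
  [   0.95    -0.40    -0.05    -0.35]
  [  -0.45     0.85    -0.05    -0.05]
  [  -0.15     0.00     0.85    -0.25]
  [  -0.05    -0.30    -0.45     1.00]
d = (I − A) x:
  d_1 = (+0.95)·375 + (-0.40)·425 + (-0.05)·175 + (-0.35)·300 = 72.50
  d_2 = (-0.45)·375 + (+0.85)·425 + (-0.05)·175 + (-0.05)·300 = 168.75
  d_3 = (-0.15)·375 + (+0.00)·425 + (+0.85)·175 + (-0.25)·300 = 17.50
  d_4 = (-0.05)·375 + (-0.30)·425 + (-0.45)·175 + (+1.00)·300 = 75.00

d_4 = 75.00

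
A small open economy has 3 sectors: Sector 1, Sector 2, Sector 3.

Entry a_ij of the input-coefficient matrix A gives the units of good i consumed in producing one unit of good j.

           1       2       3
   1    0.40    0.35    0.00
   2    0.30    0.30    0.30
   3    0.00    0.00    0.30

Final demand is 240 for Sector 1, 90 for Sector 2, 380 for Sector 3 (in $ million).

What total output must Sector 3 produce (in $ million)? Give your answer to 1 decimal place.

x_3 = 542.9

I − A =
  [   0.60    -0.35     0.00]
  [  -0.30     0.70    -0.30]
  [   0.00     0.00     0.70]
Cofactors of I−A, C_ij = (−1)^(i+j)·(minor ij) (rows/columns in the sector order above):
  C_11 = (0.70)(0.70) − (-0.30)(0.00) = 0.4900
  C_12 = −[(-0.30)(0.70) − (-0.30)(0.00)] = 0.2100
  C_13 = (-0.30)(0.00) − (0.70)(0.00) = 0.0000
  C_21 = −[(-0.35)(0.70) − (0.00)(0.00)] = 0.2450
  C_22 = (0.60)(0.70) − (0.00)(0.00) = 0.4200
  C_23 = −[(0.60)(0.00) − (-0.35)(0.00)] = 0.0000
  C_31 = (-0.35)(-0.30) − (0.00)(0.70) = 0.1050
  C_32 = −[(0.60)(-0.30) − (0.00)(-0.30)] = 0.1800
  C_33 = (0.60)(0.70) − (-0.35)(-0.30) = 0.3150
det(I−A) = Σ_j (I−A)_1j·C_1j = (0.60)(0.4900) + (-0.35)(0.2100) + (0.00)(0.0000) = 0.2205
adj(I−A) = Cᵀ =
  [ 0.4900   0.2450   0.1050]
  [ 0.2100   0.4200   0.1800]
  [ 0.0000   0.0000   0.3150]
(I − A)⁻¹ = adj(I−A) / det(I−A) ≈
  [   2.2222     1.1111     0.4762]
  [   0.9524     1.9048     0.8163]
  [   0.0000     0.0000     1.4286]
x = (I − A)⁻¹ d = adj(I−A)·d / det(I−A), with det(I−A) = 0.2205:
  x_1 = (0.4900·240 + 0.2450·90 + 0.1050·380) / 0.2205 = 179.55 / 0.2205 ≈ 814.3
  x_2 = (0.2100·240 + 0.4200·90 + 0.1800·380) / 0.2205 = 156.60 / 0.2205 ≈ 710.2
  x_3 = (0.0000·240 + 0.0000·90 + 0.3150·380) / 0.2205 = 119.70 / 0.2205 ≈ 542.9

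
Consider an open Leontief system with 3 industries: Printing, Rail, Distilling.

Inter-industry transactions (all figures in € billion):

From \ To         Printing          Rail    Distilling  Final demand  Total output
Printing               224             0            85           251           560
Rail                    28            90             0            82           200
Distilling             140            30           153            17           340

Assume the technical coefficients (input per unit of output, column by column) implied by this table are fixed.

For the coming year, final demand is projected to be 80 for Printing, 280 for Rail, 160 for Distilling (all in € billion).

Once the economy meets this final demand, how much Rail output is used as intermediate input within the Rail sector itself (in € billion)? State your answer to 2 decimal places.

z_22 = 245.06

Technical coefficients a_ij = z_ij / X_j:
  a_11 = 224/560 = 0.40, a_21 = 28/560 = 0.05, a_31 = 140/560 = 0.25
  a_12 = 0/200 = 0.00, a_22 = 90/200 = 0.45, a_32 = 30/200 = 0.15
  a_13 = 85/340 = 0.25, a_23 = 0/340 = 0.00, a_33 = 153/340 = 0.45
I − A =
  [   0.60     0.00    -0.25]
  [  -0.05     0.55     0.00]
  [  -0.25    -0.15     0.55]
Cofactors of I−A, C_ij = (−1)^(i+j)·(minor ij) (rows/columns in the sector order above):
  C_11 = (0.55)(0.55) − (0.00)(-0.15) = 0.3025
  C_12 = −[(-0.05)(0.55) − (0.00)(-0.25)] = 0.0275
  C_13 = (-0.05)(-0.15) − (0.55)(-0.25) = 0.1450
  C_21 = −[(0.00)(0.55) − (-0.25)(-0.15)] = 0.0375
  C_22 = (0.60)(0.55) − (-0.25)(-0.25) = 0.2675
  C_23 = −[(0.60)(-0.15) − (0.00)(-0.25)] = 0.0900
  C_31 = (0.00)(0.00) − (-0.25)(0.55) = 0.1375
  C_32 = −[(0.60)(0.00) − (-0.25)(-0.05)] = 0.0125
  C_33 = (0.60)(0.55) − (0.00)(-0.05) = 0.3300
det(I−A) = Σ_j (I−A)_1j·C_1j = (0.60)(0.3025) + (0.00)(0.0275) + (-0.25)(0.1450) = 0.14525
adj(I−A) = Cᵀ =
  [ 0.3025   0.0375   0.1375]
  [ 0.0275   0.2675   0.0125]
  [ 0.1450   0.0900   0.3300]
(I − A)⁻¹ = adj(I−A) / det(I−A) ≈
  [   2.0826     0.2582     0.9466]
  [   0.1893     1.8417     0.0861]
  [   0.9983     0.6196     2.2719]
First solve x = (I − A)⁻¹ d = adj(I−A)·d / det(I−A); in particular x_2 = (0.0275·80 + 0.2675·280 + 0.0125·160) / 0.14525 = 79.10 / 0.14525 ≈ 544.5783.
Intermediate flow from 2 to 2: z_22 = a_22 · x_2 = 0.45 × 79.10 / 0.14525 = 35.595 / 0.14525 ≈ 245.06.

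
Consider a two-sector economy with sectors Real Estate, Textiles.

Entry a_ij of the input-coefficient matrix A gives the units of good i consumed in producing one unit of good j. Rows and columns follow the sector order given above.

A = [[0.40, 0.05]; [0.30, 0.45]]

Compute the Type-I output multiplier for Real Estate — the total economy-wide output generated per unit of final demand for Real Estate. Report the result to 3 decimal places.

m_1 = 2.698

I − A =
  [   0.60    -0.05]
  [  -0.30     0.55]
det(I−A) = (0.60)(0.55) − (-0.05)(-0.30) = 0.3150
adj(I−A) = [[0.55, 0.05], [0.30, 0.60]]
(I − A)⁻¹ = adj(I−A) / det(I−A) ≈
  [   1.7460     0.1587]
  [   0.9524     1.9048]
The output multiplier for sector j is the column-j sum of the Leontief inverse (I − A)⁻¹ = adj(I−A) / det(I−A).
Column 1 of adj(I−A): (0.55, 0.30); det(I−A) = 0.3150.
m_1 = (0.55 + 0.30) / 0.3150 = 0.85 / 0.3150 ≈ 2.698.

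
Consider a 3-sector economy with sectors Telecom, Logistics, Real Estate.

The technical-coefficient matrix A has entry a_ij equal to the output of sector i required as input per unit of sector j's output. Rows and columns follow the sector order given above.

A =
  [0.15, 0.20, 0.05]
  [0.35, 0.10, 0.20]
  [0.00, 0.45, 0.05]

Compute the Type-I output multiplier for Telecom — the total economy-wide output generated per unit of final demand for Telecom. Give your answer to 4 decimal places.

I − A =
  [   0.85    -0.20    -0.05]
  [  -0.35     0.90    -0.20]
  [   0.00    -0.45     0.95]
Cofactors of I−A, C_ij = (−1)^(i+j)·(minor ij) (rows/columns in the sector order above):
  C_11 = (0.90)(0.95) − (-0.20)(-0.45) = 0.7650
  C_12 = −[(-0.35)(0.95) − (-0.20)(0.00)] = 0.3325
  C_13 = (-0.35)(-0.45) − (0.90)(0.00) = 0.1575
  C_21 = −[(-0.20)(0.95) − (-0.05)(-0.45)] = 0.2125
  C_22 = (0.85)(0.95) − (-0.05)(0.00) = 0.8075
  C_23 = −[(0.85)(-0.45) − (-0.20)(0.00)] = 0.3825
  C_31 = (-0.20)(-0.20) − (-0.05)(0.90) = 0.0850
  C_32 = −[(0.85)(-0.20) − (-0.05)(-0.35)] = 0.1875
  C_33 = (0.85)(0.90) − (-0.20)(-0.35) = 0.6950
det(I−A) = Σ_j (I−A)_1j·C_1j = (0.85)(0.7650) + (-0.20)(0.3325) + (-0.05)(0.1575) = 0.575875
adj(I−A) = Cᵀ =
  [ 0.7650   0.2125   0.0850]
  [ 0.3325   0.8075   0.1875]
  [ 0.1575   0.3825   0.6950]
(I − A)⁻¹ = adj(I−A) / det(I−A) ≈
  [   1.32841     0.36900     0.14760]
  [   0.57738     1.40221     0.32559]
  [   0.27350     0.66421     1.20686]
The output multiplier for sector j is the column-j sum of the Leontief inverse (I − A)⁻¹ = adj(I−A) / det(I−A).
Column T of adj(I−A): (0.7650, 0.3325, 0.1575); det(I−A) = 0.575875.
m_T = (0.7650 + 0.3325 + 0.1575) / 0.575875 = 1.255 / 0.575875 ≈ 2.1793.

m_T = 2.1793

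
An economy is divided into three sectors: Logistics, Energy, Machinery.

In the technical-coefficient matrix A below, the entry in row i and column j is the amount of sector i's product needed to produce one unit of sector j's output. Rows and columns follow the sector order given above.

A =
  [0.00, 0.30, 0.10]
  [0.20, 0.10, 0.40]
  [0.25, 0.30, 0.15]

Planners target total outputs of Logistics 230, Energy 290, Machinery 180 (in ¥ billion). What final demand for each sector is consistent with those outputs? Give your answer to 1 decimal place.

d_1 = 125.0, d_2 = 143.0, d_3 = 8.5

I − A =
  [   1.00    -0.30    -0.10]
  [  -0.20     0.90    -0.40]
  [  -0.25    -0.30     0.85]
d = (I − A) x:
  d_1 = (+1.00)·230 + (-0.30)·290 + (-0.10)·180 = 125.0
  d_2 = (-0.20)·230 + (+0.90)·290 + (-0.40)·180 = 143.0
  d_3 = (-0.25)·230 + (-0.30)·290 + (+0.85)·180 = 8.5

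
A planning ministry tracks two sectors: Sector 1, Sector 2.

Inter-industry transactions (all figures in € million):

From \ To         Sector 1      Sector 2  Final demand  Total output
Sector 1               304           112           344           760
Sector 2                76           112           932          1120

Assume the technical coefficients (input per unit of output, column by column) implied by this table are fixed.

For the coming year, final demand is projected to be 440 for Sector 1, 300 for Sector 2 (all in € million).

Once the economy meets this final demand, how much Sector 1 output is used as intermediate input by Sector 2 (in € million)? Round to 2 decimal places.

Technical coefficients a_ij = z_ij / X_j:
  a_11 = 304/760 = 0.40, a_21 = 76/760 = 0.10
  a_12 = 112/1120 = 0.10, a_22 = 112/1120 = 0.10
I − A =
  [   0.60    -0.10]
  [  -0.10     0.90]
det(I−A) = (0.60)(0.90) − (-0.10)(-0.10) = 0.5300
adj(I−A) = [[0.90, 0.10], [0.10, 0.60]]
(I − A)⁻¹ = adj(I−A) / det(I−A) ≈
  [   1.6981     0.1887]
  [   0.1887     1.1321]
First solve x = (I − A)⁻¹ d = adj(I−A)·d / det(I−A); in particular x_2 = (0.10·440 + 0.60·300) / 0.5300 = 224.00 / 0.5300 ≈ 422.6415.
Intermediate flow from 1 to 2: z_12 = a_12 · x_2 = 0.10 × 224.00 / 0.5300 = 22.40 / 0.5300 ≈ 42.26.

z_12 = 42.26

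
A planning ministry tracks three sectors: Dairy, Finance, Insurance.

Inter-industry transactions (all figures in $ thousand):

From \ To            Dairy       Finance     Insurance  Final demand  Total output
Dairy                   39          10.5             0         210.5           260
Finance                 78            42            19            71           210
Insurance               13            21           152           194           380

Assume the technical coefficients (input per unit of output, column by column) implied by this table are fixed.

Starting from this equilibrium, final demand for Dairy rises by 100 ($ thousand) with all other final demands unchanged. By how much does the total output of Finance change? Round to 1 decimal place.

Technical coefficients a_ij = z_ij / X_j:
  a_DD = 39/260 = 0.15, a_FD = 78/260 = 0.30, a_ID = 13/260 = 0.05
  a_DF = 10.5/210 = 0.05, a_FF = 42/210 = 0.20, a_IF = 21/210 = 0.10
  a_DI = 0/380 = 0.00, a_FI = 19/380 = 0.05, a_II = 152/380 = 0.40
I − A =
  [   0.85    -0.05     0.00]
  [  -0.30     0.80    -0.05]
  [  -0.05    -0.10     0.60]
Cofactors of I−A, C_ij = (−1)^(i+j)·(minor ij) (rows/columns in the sector order above):
  C_11 = (0.80)(0.60) − (-0.05)(-0.10) = 0.4750
  C_12 = −[(-0.30)(0.60) − (-0.05)(-0.05)] = 0.1825
  C_13 = (-0.30)(-0.10) − (0.80)(-0.05) = 0.0700
  C_21 = −[(-0.05)(0.60) − (0.00)(-0.10)] = 0.0300
  C_22 = (0.85)(0.60) − (0.00)(-0.05) = 0.5100
  C_23 = −[(0.85)(-0.10) − (-0.05)(-0.05)] = 0.0875
  C_31 = (-0.05)(-0.05) − (0.00)(0.80) = 0.0025
  C_32 = −[(0.85)(-0.05) − (0.00)(-0.30)] = 0.0425
  C_33 = (0.85)(0.80) − (-0.05)(-0.30) = 0.6650
det(I−A) = Σ_j (I−A)_1j·C_1j = (0.85)(0.4750) + (-0.05)(0.1825) + (0.00)(0.0700) = 0.394625
adj(I−A) = Cᵀ =
  [ 0.4750   0.0300   0.0025]
  [ 0.1825   0.5100   0.0425]
  [ 0.0700   0.0875   0.6650]
(I − A)⁻¹ = adj(I−A) / det(I−A) ≈
  [   1.2037     0.0760     0.0063]
  [   0.4625     1.2924     0.1077]
  [   0.1774     0.2217     1.6851]
Δx = (I − A)⁻¹ Δd with Δd having +100 in the Dairy component and 0 elsewhere.
So Δx_F = L_FD · (+100), where L_FD = adj(I−A)_FD / det(I−A) = 0.1825 / 0.394625.
Δx_F = 0.1825 × (+100) / 0.394625 = 18.25 / 0.394625 ≈ 46.2.

Δx_F = 46.2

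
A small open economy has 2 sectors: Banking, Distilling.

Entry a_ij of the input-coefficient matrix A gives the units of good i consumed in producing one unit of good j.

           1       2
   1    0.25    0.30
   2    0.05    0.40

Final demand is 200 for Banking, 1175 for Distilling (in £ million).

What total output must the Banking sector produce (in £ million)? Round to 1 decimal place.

x_1 = 1086.2

I − A =
  [   0.75    -0.30]
  [  -0.05     0.60]
det(I−A) = (0.75)(0.60) − (-0.30)(-0.05) = 0.4350
adj(I−A) = [[0.60, 0.30], [0.05, 0.75]]
(I − A)⁻¹ = adj(I−A) / det(I−A) ≈
  [   1.3793     0.6897]
  [   0.1149     1.7241]
x = (I − A)⁻¹ d = adj(I−A)·d / det(I−A), with det(I−A) = 0.4350:
  x_1 = (0.60·200 + 0.30·1175) / 0.4350 = 472.50 / 0.4350 ≈ 1086.2
  x_2 = (0.05·200 + 0.75·1175) / 0.4350 = 891.25 / 0.4350 ≈ 2048.9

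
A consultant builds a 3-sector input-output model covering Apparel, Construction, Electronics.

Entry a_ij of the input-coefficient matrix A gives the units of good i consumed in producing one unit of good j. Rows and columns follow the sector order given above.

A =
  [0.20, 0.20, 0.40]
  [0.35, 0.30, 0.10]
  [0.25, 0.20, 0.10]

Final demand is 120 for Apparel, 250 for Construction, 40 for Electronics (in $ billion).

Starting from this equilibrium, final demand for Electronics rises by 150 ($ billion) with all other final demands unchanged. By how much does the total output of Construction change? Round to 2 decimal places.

I − A =
  [   0.80    -0.20    -0.40]
  [  -0.35     0.70    -0.10]
  [  -0.25    -0.20     0.90]
Cofactors of I−A, C_ij = (−1)^(i+j)·(minor ij) (rows/columns in the sector order above):
  C_11 = (0.70)(0.90) − (-0.10)(-0.20) = 0.6100
  C_12 = −[(-0.35)(0.90) − (-0.10)(-0.25)] = 0.3400
  C_13 = (-0.35)(-0.20) − (0.70)(-0.25) = 0.2450
  C_21 = −[(-0.20)(0.90) − (-0.40)(-0.20)] = 0.2600
  C_22 = (0.80)(0.90) − (-0.40)(-0.25) = 0.6200
  C_23 = −[(0.80)(-0.20) − (-0.20)(-0.25)] = 0.2100
  C_31 = (-0.20)(-0.10) − (-0.40)(0.70) = 0.3000
  C_32 = −[(0.80)(-0.10) − (-0.40)(-0.35)] = 0.2200
  C_33 = (0.80)(0.70) − (-0.20)(-0.35) = 0.4900
det(I−A) = Σ_j (I−A)_1j·C_1j = (0.80)(0.6100) + (-0.20)(0.3400) + (-0.40)(0.2450) = 0.3220
adj(I−A) = Cᵀ =
  [ 0.6100   0.2600   0.3000]
  [ 0.3400   0.6200   0.2200]
  [ 0.2450   0.2100   0.4900]
(I − A)⁻¹ = adj(I−A) / det(I−A) ≈
  [   1.8944     0.8075     0.9317]
  [   1.0559     1.9255     0.6832]
  [   0.7609     0.6522     1.5217]
Δx = (I − A)⁻¹ Δd with Δd having +150 in the Electronics component and 0 elsewhere.
So Δx_C = L_CE · (+150), where L_CE = adj(I−A)_CE / det(I−A) = 0.2200 / 0.3220.
Δx_C = 0.2200 × (+150) / 0.3220 = 33.00 / 0.3220 ≈ 102.48.

Δx_C = 102.48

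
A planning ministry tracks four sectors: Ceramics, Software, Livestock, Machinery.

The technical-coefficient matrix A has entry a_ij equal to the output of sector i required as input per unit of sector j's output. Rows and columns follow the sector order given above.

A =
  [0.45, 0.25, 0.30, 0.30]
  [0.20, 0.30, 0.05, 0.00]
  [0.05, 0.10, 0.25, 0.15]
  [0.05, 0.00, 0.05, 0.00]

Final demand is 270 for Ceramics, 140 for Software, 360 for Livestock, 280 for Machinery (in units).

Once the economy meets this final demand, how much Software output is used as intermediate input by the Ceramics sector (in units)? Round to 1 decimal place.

z_SC = 280.3

I − A =
  [   0.55    -0.25    -0.30    -0.30]
  [  -0.20     0.70    -0.05     0.00]
  [  -0.05    -0.10     0.75    -0.15]
  [  -0.05     0.00    -0.05     1.00]
Compute the cofactors C_ij = (−1)^(i+j)·(3×3 minor ij) of I−A; the adjugate is their transpose:
adj(I−A) = Cᵀ =
  [ 0.514750   0.217125   0.233000   0.189375]
  [ 0.151375   0.379125   0.089750   0.058875]
  [ 0.060250   0.067875   0.324500   0.066750]
  [ 0.028750   0.014250   0.027875   0.231375]
det(I−A) = Σ_j (I−A)_1j·C_1j = (0.55)(0.514750) + (-0.25)(0.151375) + (-0.30)(0.060250) + (-0.30)(0.028750) = 0.21856875
(I − A)⁻¹ = adj(I−A) / det(I−A) ≈
  [   2.3551     0.9934     1.0660     0.8664]
  [   0.6926     1.7346     0.4106     0.2694]
  [   0.2757     0.3105     1.4847     0.3054]
  [   0.1315     0.0652     0.1275     1.0586]
First solve x = (I − A)⁻¹ d = adj(I−A)·d / det(I−A); in particular x_C = (0.514750·270 + 0.217125·140 + 0.233000·360 + 0.189375·280) / 0.21856875 = 306.285 / 0.21856875 ≈ 1401.321.
Intermediate flow from S to C: z_SC = a_SC · x_C = 0.20 × 306.285 / 0.21856875 = 61.257 / 0.21856875 ≈ 280.3.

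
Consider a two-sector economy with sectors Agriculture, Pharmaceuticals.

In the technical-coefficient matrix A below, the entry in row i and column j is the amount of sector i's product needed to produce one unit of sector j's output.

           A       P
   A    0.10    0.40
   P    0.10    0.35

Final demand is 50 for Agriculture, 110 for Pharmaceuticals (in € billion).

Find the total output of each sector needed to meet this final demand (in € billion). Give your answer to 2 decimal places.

I − A =
  [   0.90    -0.40]
  [  -0.10     0.65]
det(I−A) = (0.90)(0.65) − (-0.40)(-0.10) = 0.5450
adj(I−A) = [[0.65, 0.40], [0.10, 0.90]]
(I − A)⁻¹ = adj(I−A) / det(I−A) ≈
  [   1.1927     0.7339]
  [   0.1835     1.6514]
x = (I − A)⁻¹ d = adj(I−A)·d / det(I−A), with det(I−A) = 0.5450:
  x_A = (0.65·50 + 0.40·110) / 0.5450 = 76.50 / 0.5450 ≈ 140.37
  x_P = (0.10·50 + 0.90·110) / 0.5450 = 104.00 / 0.5450 ≈ 190.83

x_A = 140.37, x_P = 190.83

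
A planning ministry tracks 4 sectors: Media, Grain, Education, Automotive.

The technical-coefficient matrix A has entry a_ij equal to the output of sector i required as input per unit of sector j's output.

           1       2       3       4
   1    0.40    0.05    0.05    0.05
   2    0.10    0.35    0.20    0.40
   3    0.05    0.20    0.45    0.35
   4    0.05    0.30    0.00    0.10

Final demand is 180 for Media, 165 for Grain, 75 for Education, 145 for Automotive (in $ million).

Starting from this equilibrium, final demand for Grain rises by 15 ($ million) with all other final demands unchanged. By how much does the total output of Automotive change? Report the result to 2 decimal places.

Δx_4 = 13.59

I − A =
  [   0.60    -0.05    -0.05    -0.05]
  [  -0.10     0.65    -0.20    -0.40]
  [  -0.05    -0.20     0.55    -0.35]
  [  -0.05    -0.30     0.00     0.90]
Compute the cofactors C_ij = (−1)^(i+j)·(3×3 minor ij) of I−A; the adjugate is their transpose:
adj(I−A) = Cᵀ =
  [ 0.198750   0.047250   0.035250   0.045750]
  [ 0.073000   0.292500   0.113000   0.178000]
  [ 0.067125   0.174375   0.270375   0.186375]
  [ 0.035375   0.100125   0.039625   0.184625]
det(I−A) = Σ_j (I−A)_1j·C_1j = (0.60)(0.198750) + (-0.05)(0.073000) + (-0.05)(0.067125) + (-0.05)(0.035375) = 0.110475
(I − A)⁻¹ = adj(I−A) / det(I−A) ≈
  [   1.7990     0.4277     0.3191     0.4141]
  [   0.6608     2.6477     1.0229     1.6112]
  [   0.6076     1.5784     2.4474     1.6870]
  [   0.3202     0.9063     0.3587     1.6712]
Δx = (I − A)⁻¹ Δd with Δd having +15 in the Grain component and 0 elsewhere.
So Δx_4 = L_42 · (+15), where L_42 = adj(I−A)_42 / det(I−A) = 0.100125 / 0.110475.
Δx_4 = 0.100125 × (+15) / 0.110475 = 1.501875 / 0.110475 ≈ 13.59.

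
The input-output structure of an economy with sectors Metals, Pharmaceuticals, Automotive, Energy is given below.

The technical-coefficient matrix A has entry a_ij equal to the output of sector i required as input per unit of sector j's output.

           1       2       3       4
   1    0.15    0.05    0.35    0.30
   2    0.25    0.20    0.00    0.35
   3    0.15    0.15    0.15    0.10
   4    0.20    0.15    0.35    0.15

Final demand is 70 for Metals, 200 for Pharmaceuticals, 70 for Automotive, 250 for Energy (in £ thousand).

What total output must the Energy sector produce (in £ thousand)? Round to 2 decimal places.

x_4 = 708.23

I − A =
  [   0.85    -0.05    -0.35    -0.30]
  [  -0.25     0.80     0.00    -0.35]
  [  -0.15    -0.15     0.85    -0.10]
  [  -0.20    -0.15    -0.35     0.85]
Compute the cofactors C_ij = (−1)^(i+j)·(3×3 minor ij) of I−A; the adjugate is their transpose:
adj(I−A) = Cᵀ =
  [ 0.48700   0.13825   0.30975   0.26525]
  [ 0.24975   0.46600   0.22925   0.30700]
  [ 0.15625   0.12625   0.46000   0.16125]
  [ 0.22300   0.16675   0.30275   0.51225]
det(I−A) = Σ_j (I−A)_1j·C_1j = (0.85)(0.48700) + (-0.05)(0.24975) + (-0.35)(0.15625) + (-0.30)(0.22300) = 0.279875
(I − A)⁻¹ = adj(I−A) / det(I−A) ≈
  [   1.7401     0.4940     1.1067     0.9477]
  [   0.8924     1.6650     0.8191     1.0969]
  [   0.5583     0.4511     1.6436     0.5762]
  [   0.7968     0.5958     1.0817     1.8303]
x = (I − A)⁻¹ d = adj(I−A)·d / det(I−A), with det(I−A) = 0.279875:
  x_1 = (0.48700·70 + 0.13825·200 + 0.30975·70 + 0.26525·250) / 0.279875 = 149.735 / 0.279875 ≈ 535.01
  x_2 = (0.24975·70 + 0.46600·200 + 0.22925·70 + 0.30700·250) / 0.279875 = 203.48 / 0.279875 ≈ 727.04
  x_3 = (0.15625·70 + 0.12625·200 + 0.46000·70 + 0.16125·250) / 0.279875 = 108.70 / 0.279875 ≈ 388.39
  x_4 = (0.22300·70 + 0.16675·200 + 0.30275·70 + 0.51225·250) / 0.279875 = 198.215 / 0.279875 ≈ 708.23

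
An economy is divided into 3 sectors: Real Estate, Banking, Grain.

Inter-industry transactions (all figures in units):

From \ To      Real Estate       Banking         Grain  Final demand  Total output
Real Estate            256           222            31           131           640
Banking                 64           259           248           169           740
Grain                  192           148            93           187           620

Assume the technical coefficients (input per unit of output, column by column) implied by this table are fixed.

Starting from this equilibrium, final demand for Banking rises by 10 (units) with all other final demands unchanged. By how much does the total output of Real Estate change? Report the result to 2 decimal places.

Technical coefficients a_ij = z_ij / X_j:
  a_RR = 256/640 = 0.40, a_BR = 64/640 = 0.10, a_GR = 192/640 = 0.30
  a_RB = 222/740 = 0.30, a_BB = 259/740 = 0.35, a_GB = 148/740 = 0.20
  a_RG = 31/620 = 0.05, a_BG = 248/620 = 0.40, a_GG = 93/620 = 0.15
I − A =
  [   0.60    -0.30    -0.05]
  [  -0.10     0.65    -0.40]
  [  -0.30    -0.20     0.85]
Cofactors of I−A, C_ij = (−1)^(i+j)·(minor ij) (rows/columns in the sector order above):
  C_11 = (0.65)(0.85) − (-0.40)(-0.20) = 0.4725
  C_12 = −[(-0.10)(0.85) − (-0.40)(-0.30)] = 0.2050
  C_13 = (-0.10)(-0.20) − (0.65)(-0.30) = 0.2150
  C_21 = −[(-0.30)(0.85) − (-0.05)(-0.20)] = 0.2650
  C_22 = (0.60)(0.85) − (-0.05)(-0.30) = 0.4950
  C_23 = −[(0.60)(-0.20) − (-0.30)(-0.30)] = 0.2100
  C_31 = (-0.30)(-0.40) − (-0.05)(0.65) = 0.1525
  C_32 = −[(0.60)(-0.40) − (-0.05)(-0.10)] = 0.2450
  C_33 = (0.60)(0.65) − (-0.30)(-0.10) = 0.3600
det(I−A) = Σ_j (I−A)_1j·C_1j = (0.60)(0.4725) + (-0.30)(0.2050) + (-0.05)(0.2150) = 0.21125
adj(I−A) = Cᵀ =
  [ 0.4725   0.2650   0.1525]
  [ 0.2050   0.4950   0.2450]
  [ 0.2150   0.2100   0.3600]
(I − A)⁻¹ = adj(I−A) / det(I−A) ≈
  [   2.2367     1.2544     0.7219]
  [   0.9704     2.3432     1.1598]
  [   1.0178     0.9941     1.7041]
Δx = (I − A)⁻¹ Δd with Δd having +10 in the Banking component and 0 elsewhere.
So Δx_R = L_RB · (+10), where L_RB = adj(I−A)_RB / det(I−A) = 0.2650 / 0.21125.
Δx_R = 0.2650 × (+10) / 0.21125 = 2.65 / 0.21125 ≈ 12.54.

Δx_R = 12.54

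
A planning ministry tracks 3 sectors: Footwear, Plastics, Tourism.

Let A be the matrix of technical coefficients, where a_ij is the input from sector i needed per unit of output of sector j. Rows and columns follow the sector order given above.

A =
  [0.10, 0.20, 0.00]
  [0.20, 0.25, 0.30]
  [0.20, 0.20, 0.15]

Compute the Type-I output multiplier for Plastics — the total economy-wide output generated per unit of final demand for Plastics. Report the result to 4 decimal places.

I − A =
  [   0.90    -0.20     0.00]
  [  -0.20     0.75    -0.30]
  [  -0.20    -0.20     0.85]
Cofactors of I−A, C_ij = (−1)^(i+j)·(minor ij) (rows/columns in the sector order above):
  C_11 = (0.75)(0.85) − (-0.30)(-0.20) = 0.5775
  C_12 = −[(-0.20)(0.85) − (-0.30)(-0.20)] = 0.2300
  C_13 = (-0.20)(-0.20) − (0.75)(-0.20) = 0.1900
  C_21 = −[(-0.20)(0.85) − (0.00)(-0.20)] = 0.1700
  C_22 = (0.90)(0.85) − (0.00)(-0.20) = 0.7650
  C_23 = −[(0.90)(-0.20) − (-0.20)(-0.20)] = 0.2200
  C_31 = (-0.20)(-0.30) − (0.00)(0.75) = 0.0600
  C_32 = −[(0.90)(-0.30) − (0.00)(-0.20)] = 0.2700
  C_33 = (0.90)(0.75) − (-0.20)(-0.20) = 0.6350
det(I−A) = Σ_j (I−A)_1j·C_1j = (0.90)(0.5775) + (-0.20)(0.2300) + (0.00)(0.1900) = 0.47375
adj(I−A) = Cᵀ =
  [ 0.5775   0.1700   0.0600]
  [ 0.2300   0.7650   0.2700]
  [ 0.1900   0.2200   0.6350]
(I − A)⁻¹ = adj(I−A) / det(I−A) ≈
  [   1.21900     0.35884     0.12665]
  [   0.48549     1.61478     0.56992]
  [   0.40106     0.46438     1.34037]
The output multiplier for sector j is the column-j sum of the Leontief inverse (I − A)⁻¹ = adj(I−A) / det(I−A).
Column P of adj(I−A): (0.1700, 0.7650, 0.2200); det(I−A) = 0.47375.
m_P = (0.1700 + 0.7650 + 0.2200) / 0.47375 = 1.155 / 0.47375 ≈ 2.4380.

m_P = 2.4380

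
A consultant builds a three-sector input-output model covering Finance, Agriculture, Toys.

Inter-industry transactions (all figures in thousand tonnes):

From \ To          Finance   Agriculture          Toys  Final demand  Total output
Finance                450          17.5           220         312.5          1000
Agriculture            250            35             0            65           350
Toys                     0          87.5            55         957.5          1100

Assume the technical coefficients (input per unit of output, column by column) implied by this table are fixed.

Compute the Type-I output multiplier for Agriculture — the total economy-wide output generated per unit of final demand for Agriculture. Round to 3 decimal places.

m_A = 1.699

Technical coefficients a_ij = z_ij / X_j:
  a_FF = 450/1000 = 0.45, a_AF = 250/1000 = 0.25, a_TF = 0/1000 = 0.00
  a_FA = 17.5/350 = 0.05, a_AA = 35/350 = 0.10, a_TA = 87.5/350 = 0.25
  a_FT = 220/1100 = 0.20, a_AT = 0/1100 = 0.00, a_TT = 55/1100 = 0.05
I − A =
  [   0.55    -0.05    -0.20]
  [  -0.25     0.90     0.00]
  [   0.00    -0.25     0.95]
Cofactors of I−A, C_ij = (−1)^(i+j)·(minor ij) (rows/columns in the sector order above):
  C_11 = (0.90)(0.95) − (0.00)(-0.25) = 0.8550
  C_12 = −[(-0.25)(0.95) − (0.00)(0.00)] = 0.2375
  C_13 = (-0.25)(-0.25) − (0.90)(0.00) = 0.0625
  C_21 = −[(-0.05)(0.95) − (-0.20)(-0.25)] = 0.0975
  C_22 = (0.55)(0.95) − (-0.20)(0.00) = 0.5225
  C_23 = −[(0.55)(-0.25) − (-0.05)(0.00)] = 0.1375
  C_31 = (-0.05)(0.00) − (-0.20)(0.90) = 0.1800
  C_32 = −[(0.55)(0.00) − (-0.20)(-0.25)] = 0.0500
  C_33 = (0.55)(0.90) − (-0.05)(-0.25) = 0.4825
det(I−A) = Σ_j (I−A)_1j·C_1j = (0.55)(0.8550) + (-0.05)(0.2375) + (-0.20)(0.0625) = 0.445875
adj(I−A) = Cᵀ =
  [ 0.8550   0.0975   0.1800]
  [ 0.2375   0.5225   0.0500]
  [ 0.0625   0.1375   0.4825]
(I − A)⁻¹ = adj(I−A) / det(I−A) ≈
  [   1.9176     0.2187     0.4037]
  [   0.5327     1.1719     0.1121]
  [   0.1402     0.3084     1.0821]
The output multiplier for sector j is the column-j sum of the Leontief inverse (I − A)⁻¹ = adj(I−A) / det(I−A).
Column A of adj(I−A): (0.0975, 0.5225, 0.1375); det(I−A) = 0.445875.
m_A = (0.0975 + 0.5225 + 0.1375) / 0.445875 = 0.7575 / 0.445875 ≈ 1.699.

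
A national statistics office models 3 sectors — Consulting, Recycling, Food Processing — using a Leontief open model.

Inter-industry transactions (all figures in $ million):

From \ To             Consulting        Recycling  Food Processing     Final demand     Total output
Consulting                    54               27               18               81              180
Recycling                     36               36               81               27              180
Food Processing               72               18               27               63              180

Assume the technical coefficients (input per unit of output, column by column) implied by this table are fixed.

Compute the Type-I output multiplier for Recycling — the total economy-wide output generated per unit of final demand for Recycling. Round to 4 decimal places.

Technical coefficients a_ij = z_ij / X_j:
  a_CC = 54/180 = 0.30, a_RC = 36/180 = 0.20, a_FC = 72/180 = 0.40
  a_CR = 27/180 = 0.15, a_RR = 36/180 = 0.20, a_FR = 18/180 = 0.10
  a_CF = 18/180 = 0.10, a_RF = 81/180 = 0.45, a_FF = 27/180 = 0.15
I − A =
  [   0.70    -0.15    -0.10]
  [  -0.20     0.80    -0.45]
  [  -0.40    -0.10     0.85]
Cofactors of I−A, C_ij = (−1)^(i+j)·(minor ij) (rows/columns in the sector order above):
  C_11 = (0.80)(0.85) − (-0.45)(-0.10) = 0.6350
  C_12 = −[(-0.20)(0.85) − (-0.45)(-0.40)] = 0.3500
  C_13 = (-0.20)(-0.10) − (0.80)(-0.40) = 0.3400
  C_21 = −[(-0.15)(0.85) − (-0.10)(-0.10)] = 0.1375
  C_22 = (0.70)(0.85) − (-0.10)(-0.40) = 0.5550
  C_23 = −[(0.70)(-0.10) − (-0.15)(-0.40)] = 0.1300
  C_31 = (-0.15)(-0.45) − (-0.10)(0.80) = 0.1475
  C_32 = −[(0.70)(-0.45) − (-0.10)(-0.20)] = 0.3350
  C_33 = (0.70)(0.80) − (-0.15)(-0.20) = 0.5300
det(I−A) = Σ_j (I−A)_1j·C_1j = (0.70)(0.6350) + (-0.15)(0.3500) + (-0.10)(0.3400) = 0.3580
adj(I−A) = Cᵀ =
  [ 0.6350   0.1375   0.1475]
  [ 0.3500   0.5550   0.3350]
  [ 0.3400   0.1300   0.5300]
(I − A)⁻¹ = adj(I−A) / det(I−A) ≈
  [   1.77374     0.38408     0.41201]
  [   0.97765     1.55028     0.93575]
  [   0.94972     0.36313     1.48045]
The output multiplier for sector j is the column-j sum of the Leontief inverse (I − A)⁻¹ = adj(I−A) / det(I−A).
Column R of adj(I−A): (0.1375, 0.5550, 0.1300); det(I−A) = 0.3580.
m_R = (0.1375 + 0.5550 + 0.1300) / 0.3580 = 0.8225 / 0.3580 ≈ 2.2975.

m_R = 2.2975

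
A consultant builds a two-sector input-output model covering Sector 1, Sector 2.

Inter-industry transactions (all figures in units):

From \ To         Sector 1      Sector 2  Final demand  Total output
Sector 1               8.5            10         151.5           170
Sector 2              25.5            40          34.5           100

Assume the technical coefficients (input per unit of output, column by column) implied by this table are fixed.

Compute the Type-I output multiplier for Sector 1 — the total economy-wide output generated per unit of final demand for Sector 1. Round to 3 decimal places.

Technical coefficients a_ij = z_ij / X_j:
  a_11 = 8.5/170 = 0.05, a_21 = 25.5/170 = 0.15
  a_12 = 10/100 = 0.10, a_22 = 40/100 = 0.40
I − A =
  [   0.95    -0.10]
  [  -0.15     0.60]
det(I−A) = (0.95)(0.60) − (-0.10)(-0.15) = 0.5550
adj(I−A) = [[0.60, 0.10], [0.15, 0.95]]
(I − A)⁻¹ = adj(I−A) / det(I−A) ≈
  [   1.0811     0.1802]
  [   0.2703     1.7117]
The output multiplier for sector j is the column-j sum of the Leontief inverse (I − A)⁻¹ = adj(I−A) / det(I−A).
Column 1 of adj(I−A): (0.60, 0.15); det(I−A) = 0.5550.
m_1 = (0.60 + 0.15) / 0.5550 = 0.75 / 0.5550 ≈ 1.351.

m_1 = 1.351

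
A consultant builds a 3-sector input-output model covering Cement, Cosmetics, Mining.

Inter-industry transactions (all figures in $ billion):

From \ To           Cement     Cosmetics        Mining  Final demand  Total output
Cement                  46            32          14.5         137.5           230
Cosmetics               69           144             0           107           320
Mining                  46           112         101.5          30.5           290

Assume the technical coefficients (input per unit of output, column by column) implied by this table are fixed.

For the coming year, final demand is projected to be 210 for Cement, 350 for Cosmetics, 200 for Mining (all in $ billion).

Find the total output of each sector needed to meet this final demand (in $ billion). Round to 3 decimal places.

x_1 = 427.957, x_2 = 869.795, x_3 = 907.722

Technical coefficients a_ij = z_ij / X_j:
  a_11 = 46/230 = 0.20, a_21 = 69/230 = 0.30, a_31 = 46/230 = 0.20
  a_12 = 32/320 = 0.10, a_22 = 144/320 = 0.45, a_32 = 112/320 = 0.35
  a_13 = 14.5/290 = 0.05, a_23 = 0/290 = 0.00, a_33 = 101.5/290 = 0.35
I − A =
  [   0.80    -0.10    -0.05]
  [  -0.30     0.55     0.00]
  [  -0.20    -0.35     0.65]
Cofactors of I−A, C_ij = (−1)^(i+j)·(minor ij) (rows/columns in the sector order above):
  C_11 = (0.55)(0.65) − (0.00)(-0.35) = 0.3575
  C_12 = −[(-0.30)(0.65) − (0.00)(-0.20)] = 0.1950
  C_13 = (-0.30)(-0.35) − (0.55)(-0.20) = 0.2150
  C_21 = −[(-0.10)(0.65) − (-0.05)(-0.35)] = 0.0825
  C_22 = (0.80)(0.65) − (-0.05)(-0.20) = 0.5100
  C_23 = −[(0.80)(-0.35) − (-0.10)(-0.20)] = 0.3000
  C_31 = (-0.10)(0.00) − (-0.05)(0.55) = 0.0275
  C_32 = −[(0.80)(0.00) − (-0.05)(-0.30)] = 0.0150
  C_33 = (0.80)(0.55) − (-0.10)(-0.30) = 0.4100
det(I−A) = Σ_j (I−A)_1j·C_1j = (0.80)(0.3575) + (-0.10)(0.1950) + (-0.05)(0.2150) = 0.25575
adj(I−A) = Cᵀ =
  [ 0.3575   0.0825   0.0275]
  [ 0.1950   0.5100   0.0150]
  [ 0.2150   0.3000   0.4100]
(I − A)⁻¹ = adj(I−A) / det(I−A) ≈
  [   1.3978     0.3226     0.1075]
  [   0.7625     1.9941     0.0587]
  [   0.8407     1.1730     1.6031]
x = (I − A)⁻¹ d = adj(I−A)·d / det(I−A), with det(I−A) = 0.25575:
  x_1 = (0.3575·210 + 0.0825·350 + 0.0275·200) / 0.25575 = 109.45 / 0.25575 ≈ 427.957
  x_2 = (0.1950·210 + 0.5100·350 + 0.0150·200) / 0.25575 = 222.45 / 0.25575 ≈ 869.795
  x_3 = (0.2150·210 + 0.3000·350 + 0.4100·200) / 0.25575 = 232.15 / 0.25575 ≈ 907.722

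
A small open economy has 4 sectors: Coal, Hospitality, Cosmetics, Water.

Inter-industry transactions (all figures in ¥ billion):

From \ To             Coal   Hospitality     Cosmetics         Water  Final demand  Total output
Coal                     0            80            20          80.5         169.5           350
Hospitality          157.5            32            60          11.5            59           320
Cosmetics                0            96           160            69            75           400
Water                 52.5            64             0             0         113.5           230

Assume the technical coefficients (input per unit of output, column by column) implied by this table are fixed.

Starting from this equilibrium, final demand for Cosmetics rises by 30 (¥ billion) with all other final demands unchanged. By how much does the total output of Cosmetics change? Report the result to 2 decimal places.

Δx_3 = 58.96

Technical coefficients a_ij = z_ij / X_j:
  a_11 = 0/350 = 0.00, a_21 = 157.5/350 = 0.45, a_31 = 0/350 = 0.00, a_41 = 52.5/350 = 0.15
  a_12 = 80/320 = 0.25, a_22 = 32/320 = 0.10, a_32 = 96/320 = 0.30, a_42 = 64/320 = 0.20
  a_13 = 20/400 = 0.05, a_23 = 60/400 = 0.15, a_33 = 160/400 = 0.40, a_43 = 0/400 = 0.00
  a_14 = 80.5/230 = 0.35, a_24 = 11.5/230 = 0.05, a_34 = 69/230 = 0.30, a_44 = 0/230 = 0.00
I − A =
  [   1.00    -0.25    -0.05    -0.35]
  [  -0.45     0.90    -0.15    -0.05]
  [   0.00    -0.30     0.60    -0.30]
  [  -0.15    -0.20     0.00     1.00]
Compute the cofactors C_ij = (−1)^(i+j)·(3×3 minor ij) of I−A; the adjugate is their transpose:
adj(I−A) = Cᵀ =
  [ 0.480000   0.210000   0.092500   0.206250]
  [ 0.281250   0.566250   0.165000   0.176250]
  [ 0.204750   0.355500   0.696875   0.298500]
  [ 0.128250   0.144750   0.046875   0.420750]
det(I−A) = Σ_j (I−A)_1j·C_1j = (1.00)(0.480000) + (-0.25)(0.281250) + (-0.05)(0.204750) + (-0.35)(0.128250) = 0.3545625
(I − A)⁻¹ = adj(I−A) / det(I−A) ≈
  [   1.3538     0.5923     0.2609     0.5817]
  [   0.7932     1.5970     0.4654     0.4971]
  [   0.5775     1.0026     1.9655     0.8419]
  [   0.3617     0.4082     0.1322     1.1867]
Δx = (I − A)⁻¹ Δd with Δd having +30 in the Cosmetics component and 0 elsewhere.
So Δx_3 = L_33 · (+30), where L_33 = adj(I−A)_33 / det(I−A) = 0.696875 / 0.3545625.
Δx_3 = 0.696875 × (+30) / 0.3545625 = 20.90625 / 0.3545625 ≈ 58.96.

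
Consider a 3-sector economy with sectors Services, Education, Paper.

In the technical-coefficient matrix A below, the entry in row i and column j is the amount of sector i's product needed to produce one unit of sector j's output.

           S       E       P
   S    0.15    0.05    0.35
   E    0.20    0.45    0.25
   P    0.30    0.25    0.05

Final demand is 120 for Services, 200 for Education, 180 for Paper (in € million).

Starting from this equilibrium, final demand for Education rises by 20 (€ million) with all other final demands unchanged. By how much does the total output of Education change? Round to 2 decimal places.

Δx_E = 46.45

I − A =
  [   0.85    -0.05    -0.35]
  [  -0.20     0.55    -0.25]
  [  -0.30    -0.25     0.95]
Cofactors of I−A, C_ij = (−1)^(i+j)·(minor ij) (rows/columns in the sector order above):
  C_11 = (0.55)(0.95) − (-0.25)(-0.25) = 0.4600
  C_12 = −[(-0.20)(0.95) − (-0.25)(-0.30)] = 0.2650
  C_13 = (-0.20)(-0.25) − (0.55)(-0.30) = 0.2150
  C_21 = −[(-0.05)(0.95) − (-0.35)(-0.25)] = 0.1350
  C_22 = (0.85)(0.95) − (-0.35)(-0.30) = 0.7025
  C_23 = −[(0.85)(-0.25) − (-0.05)(-0.30)] = 0.2275
  C_31 = (-0.05)(-0.25) − (-0.35)(0.55) = 0.2050
  C_32 = −[(0.85)(-0.25) − (-0.35)(-0.20)] = 0.2825
  C_33 = (0.85)(0.55) − (-0.05)(-0.20) = 0.4575
det(I−A) = Σ_j (I−A)_1j·C_1j = (0.85)(0.4600) + (-0.05)(0.2650) + (-0.35)(0.2150) = 0.3025
adj(I−A) = Cᵀ =
  [ 0.4600   0.1350   0.2050]
  [ 0.2650   0.7025   0.2825]
  [ 0.2150   0.2275   0.4575]
(I − A)⁻¹ = adj(I−A) / det(I−A) ≈
  [   1.5207     0.4463     0.6777]
  [   0.8760     2.3223     0.9339]
  [   0.7107     0.7521     1.5124]
Δx = (I − A)⁻¹ Δd with Δd having +20 in the Education component and 0 elsewhere.
So Δx_E = L_EE · (+20), where L_EE = adj(I−A)_EE / det(I−A) = 0.7025 / 0.3025.
Δx_E = 0.7025 × (+20) / 0.3025 = 14.05 / 0.3025 ≈ 46.45.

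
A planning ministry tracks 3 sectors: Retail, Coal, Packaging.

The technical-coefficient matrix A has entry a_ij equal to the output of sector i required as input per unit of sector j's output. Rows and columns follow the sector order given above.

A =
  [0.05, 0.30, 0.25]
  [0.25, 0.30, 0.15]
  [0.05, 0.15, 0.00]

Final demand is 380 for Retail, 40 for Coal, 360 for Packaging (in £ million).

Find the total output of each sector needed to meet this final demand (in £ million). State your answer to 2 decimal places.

x_R = 638.67, x_C = 381.49, x_P = 449.16

I − A =
  [   0.95    -0.30    -0.25]
  [  -0.25     0.70    -0.15]
  [  -0.05    -0.15     1.00]
Cofactors of I−A, C_ij = (−1)^(i+j)·(minor ij) (rows/columns in the sector order above):
  C_11 = (0.70)(1.00) − (-0.15)(-0.15) = 0.6775
  C_12 = −[(-0.25)(1.00) − (-0.15)(-0.05)] = 0.2575
  C_13 = (-0.25)(-0.15) − (0.70)(-0.05) = 0.0725
  C_21 = −[(-0.30)(1.00) − (-0.25)(-0.15)] = 0.3375
  C_22 = (0.95)(1.00) − (-0.25)(-0.05) = 0.9375
  C_23 = −[(0.95)(-0.15) − (-0.30)(-0.05)] = 0.1575
  C_31 = (-0.30)(-0.15) − (-0.25)(0.70) = 0.2200
  C_32 = −[(0.95)(-0.15) − (-0.25)(-0.25)] = 0.2050
  C_33 = (0.95)(0.70) − (-0.30)(-0.25) = 0.5900
det(I−A) = Σ_j (I−A)_1j·C_1j = (0.95)(0.6775) + (-0.30)(0.2575) + (-0.25)(0.0725) = 0.54825
adj(I−A) = Cᵀ =
  [ 0.6775   0.3375   0.2200]
  [ 0.2575   0.9375   0.2050]
  [ 0.0725   0.1575   0.5900]
(I − A)⁻¹ = adj(I−A) / det(I−A) ≈
  [   1.2358     0.6156     0.4013]
  [   0.4697     1.7100     0.3739]
  [   0.1322     0.2873     1.0762]
x = (I − A)⁻¹ d = adj(I−A)·d / det(I−A), with det(I−A) = 0.54825:
  x_R = (0.6775·380 + 0.3375·40 + 0.2200·360) / 0.54825 = 350.15 / 0.54825 ≈ 638.67
  x_C = (0.2575·380 + 0.9375·40 + 0.2050·360) / 0.54825 = 209.15 / 0.54825 ≈ 381.49
  x_P = (0.0725·380 + 0.1575·40 + 0.5900·360) / 0.54825 = 246.25 / 0.54825 ≈ 449.16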